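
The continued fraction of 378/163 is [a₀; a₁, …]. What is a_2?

7

378 = 2·163 + 52   →  a_0 = 2
163 = 3·52 + 7   →  a_1 = 3
52 = 7·7 + 3   →  a_2 = 7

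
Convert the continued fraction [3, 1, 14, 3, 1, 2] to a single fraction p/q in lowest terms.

Fold from the inside: start with 2/1.
  1 + 1/2 = 3/2
  3 + 2/3 = 11/3
  14 + 3/11 = 157/11
  1 + 11/157 = 168/157
  3 + 157/168 = 661/168

661/168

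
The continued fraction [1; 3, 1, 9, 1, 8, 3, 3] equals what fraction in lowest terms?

Fold from the inside: start with 3/1.
  3 + 1/3 = 10/3
  8 + 3/10 = 83/10
  1 + 10/83 = 93/83
  9 + 83/93 = 920/93
  1 + 93/920 = 1013/920
  3 + 920/1013 = 3959/1013
  1 + 1013/3959 = 4972/3959

4972/3959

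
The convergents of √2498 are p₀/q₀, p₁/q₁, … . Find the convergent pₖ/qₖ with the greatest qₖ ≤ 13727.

249850/4999

√2498 = [49; 1, 48, 1, 98, …] (period length 4).
Convergents:
  p_0/q_0 = 49/1
  p_1/q_1 = 50/1
  p_2/q_2 = 2449/49
  p_3/q_3 = 2499/50
  p_4/q_4 = 247351/4949
  p_5/q_5 = 249850/4999
  p_6/q_6 = 12240151/244901
q_5 = 4999 ≤ 13727 < 244901 = q_6, so the answer is 249850/4999.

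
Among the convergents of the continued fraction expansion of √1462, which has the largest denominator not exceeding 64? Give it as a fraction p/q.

650/17

√1462 = [38; 4, 4, 4, 76, …] (period length 4).
Convergents:
  p_0/q_0 = 38/1
  p_1/q_1 = 153/4
  p_2/q_2 = 650/17
  p_3/q_3 = 2753/72
q_2 = 17 ≤ 64 < 72 = q_3, so the answer is 650/17.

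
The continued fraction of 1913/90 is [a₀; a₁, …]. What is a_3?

1913 = 21·90 + 23   →  a_0 = 21
90 = 3·23 + 21   →  a_1 = 3
23 = 1·21 + 2   →  a_2 = 1
21 = 10·2 + 1   →  a_3 = 10

10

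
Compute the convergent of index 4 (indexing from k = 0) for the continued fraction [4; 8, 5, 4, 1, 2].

878/213

Using pₖ = aₖpₖ₋₁ + pₖ₋₂, qₖ = aₖqₖ₋₁ + qₖ₋₂ (with p₋₁=1, p₋₂=0, q₋₁=0, q₋₂=1):
  k=0: a=4, p=4, q=1
  k=1: a=8, p=33, q=8
  k=2: a=5, p=169, q=41
  k=3: a=4, p=709, q=172
  k=4: a=1, p=878, q=213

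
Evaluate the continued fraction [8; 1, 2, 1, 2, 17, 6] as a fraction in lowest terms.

Using pₖ = aₖpₖ₋₁ + pₖ₋₂ and qₖ = aₖqₖ₋₁ + qₖ₋₂:
  k=0: a=8, p=8, q=1
  k=1: a=1, p=9, q=1
  k=2: a=2, p=26, q=3
  k=3: a=1, p=35, q=4
  k=4: a=2, p=96, q=11
  k=5: a=17, p=1667, q=191
  k=6: a=6, p=10098, q=1157

10098/1157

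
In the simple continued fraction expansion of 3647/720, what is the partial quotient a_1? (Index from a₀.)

3647 = 5·720 + 47   →  a_0 = 5
720 = 15·47 + 15   →  a_1 = 15

15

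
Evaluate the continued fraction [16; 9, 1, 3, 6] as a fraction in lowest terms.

Using pₖ = aₖpₖ₋₁ + pₖ₋₂ and qₖ = aₖqₖ₋₁ + qₖ₋₂:
  k=0: a=16, p=16, q=1
  k=1: a=9, p=145, q=9
  k=2: a=1, p=161, q=10
  k=3: a=3, p=628, q=39
  k=4: a=6, p=3929, q=244

3929/244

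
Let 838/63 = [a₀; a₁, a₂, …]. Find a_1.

3

838 = 13·63 + 19   →  a_0 = 13
63 = 3·19 + 6   →  a_1 = 3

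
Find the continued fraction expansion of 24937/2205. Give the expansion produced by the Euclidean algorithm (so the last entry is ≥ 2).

24937 = 11×2205 + 682
2205 = 3×682 + 159
682 = 4×159 + 46
159 = 3×46 + 21
46 = 2×21 + 4
21 = 5×4 + 1
4 = 4×1 + 0  (stop)
So 24937/2205 = [11; 3, 4, 3, 2, 5, 4].

[11; 3, 4, 3, 2, 5, 4]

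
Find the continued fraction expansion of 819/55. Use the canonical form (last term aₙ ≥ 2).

819 = 14×55 + 49
55 = 1×49 + 6
49 = 8×6 + 1
6 = 6×1 + 0  (stop)
So 819/55 = [14; 1, 8, 6].

[14; 1, 8, 6]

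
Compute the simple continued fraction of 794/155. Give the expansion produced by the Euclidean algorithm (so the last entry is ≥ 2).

[5; 8, 6, 3]

794 = 5·155 + 19
155 = 8·19 + 3
19 = 6·3 + 1
3 = 3·1 + 0  (stop)
So 794/155 = [5; 8, 6, 3].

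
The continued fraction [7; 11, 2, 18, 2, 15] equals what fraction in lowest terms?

95817/13520

Fold from the inside: start with 15/1.
  2 + 1/15 = 31/15
  18 + 15/31 = 573/31
  2 + 31/573 = 1177/573
  11 + 573/1177 = 13520/1177
  7 + 1177/13520 = 95817/13520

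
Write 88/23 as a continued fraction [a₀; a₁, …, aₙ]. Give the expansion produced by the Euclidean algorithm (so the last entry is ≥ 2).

[3; 1, 4, 1, 3]

88 = 3×23 + 19
23 = 1×19 + 4
19 = 4×4 + 3
4 = 1×3 + 1
3 = 3×1 + 0  (stop)
So 88/23 = [3; 1, 4, 1, 3].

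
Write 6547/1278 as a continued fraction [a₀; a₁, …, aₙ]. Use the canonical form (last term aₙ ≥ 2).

6547 = 5*1278 + 157
1278 = 8*157 + 22
157 = 7*22 + 3
22 = 7*3 + 1
3 = 3*1 + 0  (stop)
So 6547/1278 = [5; 8, 7, 7, 3].

[5; 8, 7, 7, 3]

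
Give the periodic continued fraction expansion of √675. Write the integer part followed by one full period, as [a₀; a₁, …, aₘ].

[25; 1, 50]

a₀ = ⌊√675⌋ = 25.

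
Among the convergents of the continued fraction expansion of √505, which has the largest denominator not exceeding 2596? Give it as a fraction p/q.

35978/1601

√505 = [22; 2, 8, 2, 44, …] (period length 4).
Convergents:
  p_0/q_0 = 22/1
  p_1/q_1 = 45/2
  p_2/q_2 = 382/17
  p_3/q_3 = 809/36
  p_4/q_4 = 35978/1601
  p_5/q_5 = 72765/3238
q_4 = 1601 ≤ 2596 < 3238 = q_5, so the answer is 35978/1601.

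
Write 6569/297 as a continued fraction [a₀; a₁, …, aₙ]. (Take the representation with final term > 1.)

[22; 8, 2, 17]

6569 = 22*297 + 35
297 = 8*35 + 17
35 = 2*17 + 1
17 = 17*1 + 0  (stop)
So 6569/297 = [22; 8, 2, 17].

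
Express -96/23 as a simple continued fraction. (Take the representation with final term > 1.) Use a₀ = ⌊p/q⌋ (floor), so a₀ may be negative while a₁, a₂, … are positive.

[-5; 1, 4, 1, 3]

-96 = -5×23 + 19
23 = 1×19 + 4
19 = 4×4 + 3
4 = 1×3 + 1
3 = 3×1 + 0  (stop)
So -96/23 = [-5; 1, 4, 1, 3].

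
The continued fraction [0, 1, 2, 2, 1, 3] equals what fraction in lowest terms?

Using pₖ = aₖpₖ₋₁ + pₖ₋₂ and qₖ = aₖqₖ₋₁ + qₖ₋₂:
  k=0: a=0, p=0, q=1
  k=1: a=1, p=1, q=1
  k=2: a=2, p=2, q=3
  k=3: a=2, p=5, q=7
  k=4: a=1, p=7, q=10
  k=5: a=3, p=26, q=37

26/37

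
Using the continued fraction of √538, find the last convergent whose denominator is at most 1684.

√538 = [23; 5, 7, 1, 1, 7, 5, 46, …] (period length 7).
Convergents:
  p_0/q_0 = 23/1
  p_1/q_1 = 116/5
  p_2/q_2 = 835/36
  p_3/q_3 = 951/41
  p_4/q_4 = 1786/77
  p_5/q_5 = 13453/580
  p_6/q_6 = 69051/2977
q_5 = 580 ≤ 1684 < 2977 = q_6, so the answer is 13453/580.

13453/580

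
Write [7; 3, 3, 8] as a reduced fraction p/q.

Fold from the inside: start with 8/1.
  3 + 1/8 = 25/8
  3 + 8/25 = 83/25
  7 + 25/83 = 606/83

606/83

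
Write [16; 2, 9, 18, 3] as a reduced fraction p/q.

17314/1051

Fold from the inside: start with 3/1.
  18 + 1/3 = 55/3
  9 + 3/55 = 498/55
  2 + 55/498 = 1051/498
  16 + 498/1051 = 17314/1051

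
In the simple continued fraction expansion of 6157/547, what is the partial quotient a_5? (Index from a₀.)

3

6157 = 11·547 + 140   →  a_0 = 11
547 = 3·140 + 127   →  a_1 = 3
140 = 1·127 + 13   →  a_2 = 1
127 = 9·13 + 10   →  a_3 = 9
13 = 1·10 + 3   →  a_4 = 1
10 = 3·3 + 1   →  a_5 = 3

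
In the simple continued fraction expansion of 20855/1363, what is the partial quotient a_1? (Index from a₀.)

20855 = 15·1363 + 410   →  a_0 = 15
1363 = 3·410 + 133   →  a_1 = 3

3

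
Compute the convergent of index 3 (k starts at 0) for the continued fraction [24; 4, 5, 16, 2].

8241/340

Using pₖ = aₖpₖ₋₁ + pₖ₋₂, qₖ = aₖqₖ₋₁ + qₖ₋₂ (with p₋₁=1, p₋₂=0, q₋₁=0, q₋₂=1):
  k=0: a=24, p=24, q=1
  k=1: a=4, p=97, q=4
  k=2: a=5, p=509, q=21
  k=3: a=16, p=8241, q=340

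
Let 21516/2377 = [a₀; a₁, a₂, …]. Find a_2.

21516 = 9·2377 + 123   →  a_0 = 9
2377 = 19·123 + 40   →  a_1 = 19
123 = 3·40 + 3   →  a_2 = 3

3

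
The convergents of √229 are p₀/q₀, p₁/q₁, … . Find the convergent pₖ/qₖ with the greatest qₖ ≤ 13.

√229 = [15; 7, 1, 1, 7, 30, …] (period length 5).
Convergents:
  p_0/q_0 = 15/1
  p_1/q_1 = 106/7
  p_2/q_2 = 121/8
  p_3/q_3 = 227/15
q_2 = 8 ≤ 13 < 15 = q_3, so the answer is 121/8.

121/8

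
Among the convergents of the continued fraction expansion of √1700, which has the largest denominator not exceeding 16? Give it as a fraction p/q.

√1700 = [41; 4, 3, 20, 3, 4, 82, …] (period length 6).
Convergents:
  p_0/q_0 = 41/1
  p_1/q_1 = 165/4
  p_2/q_2 = 536/13
  p_3/q_3 = 10885/264
q_2 = 13 ≤ 16 < 264 = q_3, so the answer is 536/13.

536/13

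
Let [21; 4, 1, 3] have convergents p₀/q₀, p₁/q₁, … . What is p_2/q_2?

Using pₖ = aₖpₖ₋₁ + pₖ₋₂, qₖ = aₖqₖ₋₁ + qₖ₋₂ (with p₋₁=1, p₋₂=0, q₋₁=0, q₋₂=1):
  k=0: a=21, p=21, q=1
  k=1: a=4, p=85, q=4
  k=2: a=1, p=106, q=5

106/5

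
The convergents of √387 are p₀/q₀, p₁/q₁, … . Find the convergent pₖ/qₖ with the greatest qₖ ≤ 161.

2341/119

√387 = [19; 1, 2, 19, 2, 1, 38, …] (period length 6).
Convergents:
  p_0/q_0 = 19/1
  p_1/q_1 = 20/1
  p_2/q_2 = 59/3
  p_3/q_3 = 1141/58
  p_4/q_4 = 2341/119
  p_5/q_5 = 3482/177
q_4 = 119 ≤ 161 < 177 = q_5, so the answer is 2341/119.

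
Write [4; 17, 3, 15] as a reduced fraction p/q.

Using pₖ = aₖpₖ₋₁ + pₖ₋₂ and qₖ = aₖqₖ₋₁ + qₖ₋₂:
  k=0: a=4, p=4, q=1
  k=1: a=17, p=69, q=17
  k=2: a=3, p=211, q=52
  k=3: a=15, p=3234, q=797

3234/797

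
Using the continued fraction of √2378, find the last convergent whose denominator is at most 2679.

√2378 = [48; 1, 3, 3, 1, 96, …] (period length 5).
Convergents:
  p_0/q_0 = 48/1
  p_1/q_1 = 49/1
  p_2/q_2 = 195/4
  p_3/q_3 = 634/13
  p_4/q_4 = 829/17
  p_5/q_5 = 80218/1645
  p_6/q_6 = 81047/1662
  p_7/q_7 = 323359/6631
q_6 = 1662 ≤ 2679 < 6631 = q_7, so the answer is 81047/1662.

81047/1662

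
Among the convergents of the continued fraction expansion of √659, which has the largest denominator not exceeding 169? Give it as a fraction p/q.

3979/155

√659 = [25; 1, 2, 25, 2, 1, 50, …] (period length 6).
Convergents:
  p_0/q_0 = 25/1
  p_1/q_1 = 26/1
  p_2/q_2 = 77/3
  p_3/q_3 = 1951/76
  p_4/q_4 = 3979/155
  p_5/q_5 = 5930/231
q_4 = 155 ≤ 169 < 231 = q_5, so the answer is 3979/155.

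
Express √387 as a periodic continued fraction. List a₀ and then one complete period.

a₀ = ⌊√387⌋ = 19.

[19; 1, 2, 19, 2, 1, 38]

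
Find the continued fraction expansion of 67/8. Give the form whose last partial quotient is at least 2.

[8; 2, 1, 2]

67 = 8·8 + 3
8 = 2·3 + 2
3 = 1·2 + 1
2 = 2·1 + 0  (stop)
So 67/8 = [8; 2, 1, 2].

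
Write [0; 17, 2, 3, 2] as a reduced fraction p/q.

16/279

Fold from the inside: start with 2/1.
  3 + 1/2 = 7/2
  2 + 2/7 = 16/7
  17 + 7/16 = 279/16
  0 + 16/279 = 16/279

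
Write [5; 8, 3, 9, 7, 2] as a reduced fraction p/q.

Using pₖ = aₖpₖ₋₁ + pₖ₋₂ and qₖ = aₖqₖ₋₁ + qₖ₋₂:
  k=0: a=5, p=5, q=1
  k=1: a=8, p=41, q=8
  k=2: a=3, p=128, q=25
  k=3: a=9, p=1193, q=233
  k=4: a=7, p=8479, q=1656
  k=5: a=2, p=18151, q=3545

18151/3545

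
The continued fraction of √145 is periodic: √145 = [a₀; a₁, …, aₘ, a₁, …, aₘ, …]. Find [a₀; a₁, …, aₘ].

[12; 24]

a₀ = ⌊√145⌋ = 12.
With m₀=0, d₀=1 and mₖ₊₁ = dₖaₖ − mₖ, dₖ₊₁ = (n − mₖ₊₁²)/dₖ, aₖ₊₁ = ⌊(a₀+mₖ₊₁)/dₖ₊₁⌋:
  k=1: m=12, d=1, a=24
d=1 and a=2a₀=24 at k=1, so the next step gives (m, d) = (12, 1) again — its k=1 value — and the period has length 1.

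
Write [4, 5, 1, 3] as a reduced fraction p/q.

96/23

Fold from the inside: start with 3/1.
  1 + 1/3 = 4/3
  5 + 3/4 = 23/4
  4 + 4/23 = 96/23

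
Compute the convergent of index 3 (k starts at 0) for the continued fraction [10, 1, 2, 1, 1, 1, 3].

43/4

Using pₖ = aₖpₖ₋₁ + pₖ₋₂, qₖ = aₖqₖ₋₁ + qₖ₋₂ (with p₋₁=1, p₋₂=0, q₋₁=0, q₋₂=1):
  k=0: a=10, p=10, q=1
  k=1: a=1, p=11, q=1
  k=2: a=2, p=32, q=3
  k=3: a=1, p=43, q=4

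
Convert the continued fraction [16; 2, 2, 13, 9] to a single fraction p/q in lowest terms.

Using pₖ = aₖpₖ₋₁ + pₖ₋₂ and qₖ = aₖqₖ₋₁ + qₖ₋₂:
  k=0: a=16, p=16, q=1
  k=1: a=2, p=33, q=2
  k=2: a=2, p=82, q=5
  k=3: a=13, p=1099, q=67
  k=4: a=9, p=9973, q=608

9973/608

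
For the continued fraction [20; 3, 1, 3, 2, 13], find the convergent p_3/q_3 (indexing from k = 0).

304/15

Using pₖ = aₖpₖ₋₁ + pₖ₋₂, qₖ = aₖqₖ₋₁ + qₖ₋₂ (with p₋₁=1, p₋₂=0, q₋₁=0, q₋₂=1):
  k=0: a=20, p=20, q=1
  k=1: a=3, p=61, q=3
  k=2: a=1, p=81, q=4
  k=3: a=3, p=304, q=15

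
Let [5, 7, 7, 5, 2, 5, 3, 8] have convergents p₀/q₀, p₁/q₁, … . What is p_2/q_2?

257/50

Using pₖ = aₖpₖ₋₁ + pₖ₋₂, qₖ = aₖqₖ₋₁ + qₖ₋₂ (with p₋₁=1, p₋₂=0, q₋₁=0, q₋₂=1):
  k=0: a=5, p=5, q=1
  k=1: a=7, p=36, q=7
  k=2: a=7, p=257, q=50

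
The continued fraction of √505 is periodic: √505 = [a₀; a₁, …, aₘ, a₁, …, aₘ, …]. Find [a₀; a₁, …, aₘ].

a₀ = ⌊√505⌋ = 22.
With m₀=0, d₀=1 and mₖ₊₁ = dₖaₖ − mₖ, dₖ₊₁ = (n − mₖ₊₁²)/dₖ, aₖ₊₁ = ⌊(a₀+mₖ₊₁)/dₖ₊₁⌋:
  k=1: m=22, d=21, a=2
  k=2: m=20, d=5, a=8
  k=3: m=20, d=21, a=2
  k=4: m=22, d=1, a=44
d=1 and a=2a₀=44 at k=4, so the next step gives (m, d) = (22, 21) again — its k=1 value — and the period has length 4.

[22; 2, 8, 2, 44]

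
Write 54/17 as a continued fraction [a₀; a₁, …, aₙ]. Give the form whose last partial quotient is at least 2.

[3; 5, 1, 2]

54 = 3×17 + 3
17 = 5×3 + 2
3 = 1×2 + 1
2 = 2×1 + 0  (stop)
So 54/17 = [3; 5, 1, 2].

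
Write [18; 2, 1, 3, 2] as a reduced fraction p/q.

459/25

Fold from the inside: start with 2/1.
  3 + 1/2 = 7/2
  1 + 2/7 = 9/7
  2 + 7/9 = 25/9
  18 + 9/25 = 459/25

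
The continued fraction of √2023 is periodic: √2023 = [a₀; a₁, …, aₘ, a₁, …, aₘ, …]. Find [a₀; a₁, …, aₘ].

a₀ = ⌊√2023⌋ = 44.
With m₀=0, d₀=1 and mₖ₊₁ = dₖaₖ − mₖ, dₖ₊₁ = (n − mₖ₊₁²)/dₖ, aₖ₊₁ = ⌊(a₀+mₖ₊₁)/dₖ₊₁⌋:
  k=1: m=44, d=87, a=1
  k=2: m=43, d=2, a=43
  k=3: m=43, d=87, a=1
  k=4: m=44, d=1, a=88
d=1 and a=2a₀=88 at k=4, so the next step gives (m, d) = (44, 87) again — its k=1 value — and the period has length 4.

[44; 1, 43, 1, 88]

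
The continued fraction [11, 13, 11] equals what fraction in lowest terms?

1595/144

Using pₖ = aₖpₖ₋₁ + pₖ₋₂ and qₖ = aₖqₖ₋₁ + qₖ₋₂:
  k=0: a=11, p=11, q=1
  k=1: a=13, p=144, q=13
  k=2: a=11, p=1595, q=144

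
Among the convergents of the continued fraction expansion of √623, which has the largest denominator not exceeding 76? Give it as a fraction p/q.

√623 = [24; 1, 23, 1, 48, …] (period length 4).
Convergents:
  p_0/q_0 = 24/1
  p_1/q_1 = 25/1
  p_2/q_2 = 599/24
  p_3/q_3 = 624/25
  p_4/q_4 = 30551/1224
q_3 = 25 ≤ 76 < 1224 = q_4, so the answer is 624/25.

624/25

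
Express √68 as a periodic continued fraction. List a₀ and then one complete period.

[8; 4, 16]

a₀ = ⌊√68⌋ = 8.
With m₀=0, d₀=1 and mₖ₊₁ = dₖaₖ − mₖ, dₖ₊₁ = (n − mₖ₊₁²)/dₖ, aₖ₊₁ = ⌊(a₀+mₖ₊₁)/dₖ₊₁⌋:
  k=1: m=8, d=4, a=4
  k=2: m=8, d=1, a=16
d=1 and a=2a₀=16 at k=2, so the next step gives (m, d) = (8, 4) again — its k=1 value — and the period has length 2.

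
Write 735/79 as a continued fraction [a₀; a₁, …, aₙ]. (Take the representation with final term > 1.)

[9; 3, 3, 2, 3]

735 = 9·79 + 24
79 = 3·24 + 7
24 = 3·7 + 3
7 = 2·3 + 1
3 = 3·1 + 0  (stop)
So 735/79 = [9; 3, 3, 2, 3].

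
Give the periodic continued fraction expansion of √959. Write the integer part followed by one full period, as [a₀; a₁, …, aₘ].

[30; 1, 29, 1, 60]

a₀ = ⌊√959⌋ = 30.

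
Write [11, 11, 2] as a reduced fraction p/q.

255/23

Fold from the inside: start with 2/1.
  11 + 1/2 = 23/2
  11 + 2/23 = 255/23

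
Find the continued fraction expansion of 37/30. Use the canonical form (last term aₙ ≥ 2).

[1; 4, 3, 2]

37 = 1·30 + 7
30 = 4·7 + 2
7 = 3·2 + 1
2 = 2·1 + 0  (stop)
So 37/30 = [1; 4, 3, 2].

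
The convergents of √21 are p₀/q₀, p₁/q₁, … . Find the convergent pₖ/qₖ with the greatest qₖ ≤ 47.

√21 = [4; 1, 1, 2, 1, 1, 8, …] (period length 6).
Convergents:
  p_0/q_0 = 4/1
  p_1/q_1 = 5/1
  p_2/q_2 = 9/2
  p_3/q_3 = 23/5
  p_4/q_4 = 32/7
  p_5/q_5 = 55/12
  p_6/q_6 = 472/103
q_5 = 12 ≤ 47 < 103 = q_6, so the answer is 55/12.

55/12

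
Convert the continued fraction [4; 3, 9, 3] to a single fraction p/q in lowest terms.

376/87

Using pₖ = aₖpₖ₋₁ + pₖ₋₂ and qₖ = aₖqₖ₋₁ + qₖ₋₂:
  k=0: a=4, p=4, q=1
  k=1: a=3, p=13, q=3
  k=2: a=9, p=121, q=28
  k=3: a=3, p=376, q=87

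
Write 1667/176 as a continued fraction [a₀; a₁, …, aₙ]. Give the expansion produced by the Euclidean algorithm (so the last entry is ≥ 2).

[9; 2, 8, 3, 3]

1667 = 9·176 + 83
176 = 2·83 + 10
83 = 8·10 + 3
10 = 3·3 + 1
3 = 3·1 + 0  (stop)
So 1667/176 = [9; 2, 8, 3, 3].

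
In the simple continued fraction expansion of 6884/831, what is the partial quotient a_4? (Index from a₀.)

6884 = 8·831 + 236   →  a_0 = 8
831 = 3·236 + 123   →  a_1 = 3
236 = 1·123 + 113   →  a_2 = 1
123 = 1·113 + 10   →  a_3 = 1
113 = 11·10 + 3   →  a_4 = 11

11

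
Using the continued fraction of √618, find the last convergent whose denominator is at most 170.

√618 = [24; 1, 6, 8, 6, 1, 48, …] (period length 6).
Convergents:
  p_0/q_0 = 24/1
  p_1/q_1 = 25/1
  p_2/q_2 = 174/7
  p_3/q_3 = 1417/57
  p_4/q_4 = 8676/349
q_3 = 57 ≤ 170 < 349 = q_4, so the answer is 1417/57.

1417/57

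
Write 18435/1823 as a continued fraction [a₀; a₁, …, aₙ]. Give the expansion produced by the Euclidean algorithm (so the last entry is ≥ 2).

[10; 8, 1, 8, 3, 7]

18435 = 10×1823 + 205
1823 = 8×205 + 183
205 = 1×183 + 22
183 = 8×22 + 7
22 = 3×7 + 1
7 = 7×1 + 0  (stop)
So 18435/1823 = [10; 8, 1, 8, 3, 7].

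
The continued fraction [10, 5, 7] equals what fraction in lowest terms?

Using pₖ = aₖpₖ₋₁ + pₖ₋₂ and qₖ = aₖqₖ₋₁ + qₖ₋₂:
  k=0: a=10, p=10, q=1
  k=1: a=5, p=51, q=5
  k=2: a=7, p=367, q=36

367/36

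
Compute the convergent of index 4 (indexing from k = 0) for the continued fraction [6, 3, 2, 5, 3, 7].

761/121

Using pₖ = aₖpₖ₋₁ + pₖ₋₂, qₖ = aₖqₖ₋₁ + qₖ₋₂ (with p₋₁=1, p₋₂=0, q₋₁=0, q₋₂=1):
  k=0: a=6, p=6, q=1
  k=1: a=3, p=19, q=3
  k=2: a=2, p=44, q=7
  k=3: a=5, p=239, q=38
  k=4: a=3, p=761, q=121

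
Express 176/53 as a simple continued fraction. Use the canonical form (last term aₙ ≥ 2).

176 = 3·53 + 17
53 = 3·17 + 2
17 = 8·2 + 1
2 = 2·1 + 0  (stop)
So 176/53 = [3; 3, 8, 2].

[3; 3, 8, 2]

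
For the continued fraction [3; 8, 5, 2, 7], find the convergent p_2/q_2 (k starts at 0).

128/41

Using pₖ = aₖpₖ₋₁ + pₖ₋₂, qₖ = aₖqₖ₋₁ + qₖ₋₂ (with p₋₁=1, p₋₂=0, q₋₁=0, q₋₂=1):
  k=0: a=3, p=3, q=1
  k=1: a=8, p=25, q=8
  k=2: a=5, p=128, q=41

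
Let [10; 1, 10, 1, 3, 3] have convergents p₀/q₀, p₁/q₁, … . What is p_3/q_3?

131/12

Using pₖ = aₖpₖ₋₁ + pₖ₋₂, qₖ = aₖqₖ₋₁ + qₖ₋₂ (with p₋₁=1, p₋₂=0, q₋₁=0, q₋₂=1):
  k=0: a=10, p=10, q=1
  k=1: a=1, p=11, q=1
  k=2: a=10, p=120, q=11
  k=3: a=1, p=131, q=12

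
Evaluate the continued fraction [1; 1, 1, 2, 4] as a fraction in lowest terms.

Using pₖ = aₖpₖ₋₁ + pₖ₋₂ and qₖ = aₖqₖ₋₁ + qₖ₋₂:
  k=0: a=1, p=1, q=1
  k=1: a=1, p=2, q=1
  k=2: a=1, p=3, q=2
  k=3: a=2, p=8, q=5
  k=4: a=4, p=35, q=22

35/22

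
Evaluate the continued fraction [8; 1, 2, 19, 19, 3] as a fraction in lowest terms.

29252/3373

Using pₖ = aₖpₖ₋₁ + pₖ₋₂ and qₖ = aₖqₖ₋₁ + qₖ₋₂:
  k=0: a=8, p=8, q=1
  k=1: a=1, p=9, q=1
  k=2: a=2, p=26, q=3
  k=3: a=19, p=503, q=58
  k=4: a=19, p=9583, q=1105
  k=5: a=3, p=29252, q=3373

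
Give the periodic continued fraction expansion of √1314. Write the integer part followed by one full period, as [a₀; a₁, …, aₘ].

[36; 4, 72]

a₀ = ⌊√1314⌋ = 36.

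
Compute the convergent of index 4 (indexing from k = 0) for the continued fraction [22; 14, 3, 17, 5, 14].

83159/3768

Using pₖ = aₖpₖ₋₁ + pₖ₋₂, qₖ = aₖqₖ₋₁ + qₖ₋₂ (with p₋₁=1, p₋₂=0, q₋₁=0, q₋₂=1):
  k=0: a=22, p=22, q=1
  k=1: a=14, p=309, q=14
  k=2: a=3, p=949, q=43
  k=3: a=17, p=16442, q=745
  k=4: a=5, p=83159, q=3768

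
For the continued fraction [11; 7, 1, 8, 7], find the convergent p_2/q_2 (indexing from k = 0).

Using pₖ = aₖpₖ₋₁ + pₖ₋₂, qₖ = aₖqₖ₋₁ + qₖ₋₂ (with p₋₁=1, p₋₂=0, q₋₁=0, q₋₂=1):
  k=0: a=11, p=11, q=1
  k=1: a=7, p=78, q=7
  k=2: a=1, p=89, q=8

89/8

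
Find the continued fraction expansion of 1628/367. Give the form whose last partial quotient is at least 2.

1628 = 4*367 + 160
367 = 2*160 + 47
160 = 3*47 + 19
47 = 2*19 + 9
19 = 2*9 + 1
9 = 9*1 + 0  (stop)
So 1628/367 = [4; 2, 3, 2, 2, 9].

[4; 2, 3, 2, 2, 9]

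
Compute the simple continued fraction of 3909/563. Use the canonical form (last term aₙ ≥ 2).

[6; 1, 16, 1, 1, 2, 6]

3909 = 6*563 + 531
563 = 1*531 + 32
531 = 16*32 + 19
32 = 1*19 + 13
19 = 1*13 + 6
13 = 2*6 + 1
6 = 6*1 + 0  (stop)
So 3909/563 = [6; 1, 16, 1, 1, 2, 6].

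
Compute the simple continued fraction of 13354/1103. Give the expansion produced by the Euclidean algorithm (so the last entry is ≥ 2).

13354 = 12*1103 + 118
1103 = 9*118 + 41
118 = 2*41 + 36
41 = 1*36 + 5
36 = 7*5 + 1
5 = 5*1 + 0  (stop)
So 13354/1103 = [12; 9, 2, 1, 7, 5].

[12; 9, 2, 1, 7, 5]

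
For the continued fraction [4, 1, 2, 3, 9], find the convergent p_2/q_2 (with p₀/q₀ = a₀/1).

Using pₖ = aₖpₖ₋₁ + pₖ₋₂, qₖ = aₖqₖ₋₁ + qₖ₋₂ (with p₋₁=1, p₋₂=0, q₋₁=0, q₋₂=1):
  k=0: a=4, p=4, q=1
  k=1: a=1, p=5, q=1
  k=2: a=2, p=14, q=3

14/3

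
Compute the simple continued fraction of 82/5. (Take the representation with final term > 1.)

[16; 2, 2]

82 = 16·5 + 2
5 = 2·2 + 1
2 = 2·1 + 0  (stop)
So 82/5 = [16; 2, 2].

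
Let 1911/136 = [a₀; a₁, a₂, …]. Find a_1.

19

1911 = 14·136 + 7   →  a_0 = 14
136 = 19·7 + 3   →  a_1 = 19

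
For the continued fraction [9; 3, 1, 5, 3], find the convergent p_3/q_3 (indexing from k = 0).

Using pₖ = aₖpₖ₋₁ + pₖ₋₂, qₖ = aₖqₖ₋₁ + qₖ₋₂ (with p₋₁=1, p₋₂=0, q₋₁=0, q₋₂=1):
  k=0: a=9, p=9, q=1
  k=1: a=3, p=28, q=3
  k=2: a=1, p=37, q=4
  k=3: a=5, p=213, q=23

213/23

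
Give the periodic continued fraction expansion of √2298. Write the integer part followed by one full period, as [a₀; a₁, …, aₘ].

a₀ = ⌊√2298⌋ = 47.
With m₀=0, d₀=1 and mₖ₊₁ = dₖaₖ − mₖ, dₖ₊₁ = (n − mₖ₊₁²)/dₖ, aₖ₊₁ = ⌊(a₀+mₖ₊₁)/dₖ₊₁⌋:
  k=1: m=47, d=89, a=1
  k=2: m=42, d=6, a=14
  k=3: m=42, d=89, a=1
  k=4: m=47, d=1, a=94
d=1 and a=2a₀=94 at k=4, so the next step gives (m, d) = (47, 89) again — its k=1 value — and the period has length 4.

[47; 1, 14, 1, 94]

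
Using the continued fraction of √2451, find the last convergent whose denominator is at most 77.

3317/67

√2451 = [49; 1, 1, 32, 1, 1, 98, …] (period length 6).
Convergents:
  p_0/q_0 = 49/1
  p_1/q_1 = 50/1
  p_2/q_2 = 99/2
  p_3/q_3 = 3218/65
  p_4/q_4 = 3317/67
  p_5/q_5 = 6535/132
q_4 = 67 ≤ 77 < 132 = q_5, so the answer is 3317/67.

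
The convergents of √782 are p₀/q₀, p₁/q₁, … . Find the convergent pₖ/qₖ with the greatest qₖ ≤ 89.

√782 = [27; 1, 26, 1, 54, …] (period length 4).
Convergents:
  p_0/q_0 = 27/1
  p_1/q_1 = 28/1
  p_2/q_2 = 755/27
  p_3/q_3 = 783/28
  p_4/q_4 = 43037/1539
q_3 = 28 ≤ 89 < 1539 = q_4, so the answer is 783/28.

783/28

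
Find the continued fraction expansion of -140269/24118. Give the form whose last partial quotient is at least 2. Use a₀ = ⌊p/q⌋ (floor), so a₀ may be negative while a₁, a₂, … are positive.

[-6; 5, 2, 3, 4, 8, 2, 8]

-140269 = -6·24118 + 4439
24118 = 5·4439 + 1923
4439 = 2·1923 + 593
1923 = 3·593 + 144
593 = 4·144 + 17
144 = 8·17 + 8
17 = 2·8 + 1
8 = 8·1 + 0  (stop)
So -140269/24118 = [-6; 5, 2, 3, 4, 8, 2, 8].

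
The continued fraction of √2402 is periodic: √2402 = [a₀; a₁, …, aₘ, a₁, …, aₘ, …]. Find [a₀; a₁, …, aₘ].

a₀ = ⌊√2402⌋ = 49.
With m₀=0, d₀=1 and mₖ₊₁ = dₖaₖ − mₖ, dₖ₊₁ = (n − mₖ₊₁²)/dₖ, aₖ₊₁ = ⌊(a₀+mₖ₊₁)/dₖ₊₁⌋:
  k=1: m=49, d=1, a=98
d=1 and a=2a₀=98 at k=1, so the next step gives (m, d) = (49, 1) again — its k=1 value — and the period has length 1.

[49; 98]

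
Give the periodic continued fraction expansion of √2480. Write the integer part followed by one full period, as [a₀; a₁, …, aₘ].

[49; 1, 3, 1, 98]

a₀ = ⌊√2480⌋ = 49.
With m₀=0, d₀=1 and mₖ₊₁ = dₖaₖ − mₖ, dₖ₊₁ = (n − mₖ₊₁²)/dₖ, aₖ₊₁ = ⌊(a₀+mₖ₊₁)/dₖ₊₁⌋:
  k=1: m=49, d=79, a=1
  k=2: m=30, d=20, a=3
  k=3: m=30, d=79, a=1
  k=4: m=49, d=1, a=98
d=1 and a=2a₀=98 at k=4, so the next step gives (m, d) = (49, 79) again — its k=1 value — and the period has length 4.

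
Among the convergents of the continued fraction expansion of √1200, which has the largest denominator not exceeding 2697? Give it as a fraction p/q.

√1200 = [34; 1, 1, 1, 3, 1, 1, 1, 68, …] (period length 8).
Convergents:
  p_0/q_0 = 34/1
  p_1/q_1 = 35/1
  p_2/q_2 = 69/2
  p_3/q_3 = 104/3
  p_4/q_4 = 381/11
  p_5/q_5 = 485/14
  p_6/q_6 = 866/25
  p_7/q_7 = 1351/39
  p_8/q_8 = 92734/2677
  p_9/q_9 = 94085/2716
q_8 = 2677 ≤ 2697 < 2716 = q_9, so the answer is 92734/2677.

92734/2677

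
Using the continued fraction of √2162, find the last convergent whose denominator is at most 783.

√2162 = [46; 2, 92, …] (period length 2).
Convergents:
  p_0/q_0 = 46/1
  p_1/q_1 = 93/2
  p_2/q_2 = 8602/185
  p_3/q_3 = 17297/372
  p_4/q_4 = 1599926/34409
q_3 = 372 ≤ 783 < 34409 = q_4, so the answer is 17297/372.

17297/372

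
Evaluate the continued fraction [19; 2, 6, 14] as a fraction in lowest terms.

Using pₖ = aₖpₖ₋₁ + pₖ₋₂ and qₖ = aₖqₖ₋₁ + qₖ₋₂:
  k=0: a=19, p=19, q=1
  k=1: a=2, p=39, q=2
  k=2: a=6, p=253, q=13
  k=3: a=14, p=3581, q=184

3581/184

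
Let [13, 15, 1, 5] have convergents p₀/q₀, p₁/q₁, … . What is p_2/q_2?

209/16

Using pₖ = aₖpₖ₋₁ + pₖ₋₂, qₖ = aₖqₖ₋₁ + qₖ₋₂ (with p₋₁=1, p₋₂=0, q₋₁=0, q₋₂=1):
  k=0: a=13, p=13, q=1
  k=1: a=15, p=196, q=15
  k=2: a=1, p=209, q=16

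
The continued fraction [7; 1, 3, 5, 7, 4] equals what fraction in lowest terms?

4851/625

Using pₖ = aₖpₖ₋₁ + pₖ₋₂ and qₖ = aₖqₖ₋₁ + qₖ₋₂:
  k=0: a=7, p=7, q=1
  k=1: a=1, p=8, q=1
  k=2: a=3, p=31, q=4
  k=3: a=5, p=163, q=21
  k=4: a=7, p=1172, q=151
  k=5: a=4, p=4851, q=625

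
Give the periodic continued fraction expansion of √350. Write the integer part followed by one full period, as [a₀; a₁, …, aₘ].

[18; 1, 2, 2, 2, 1, 36]

a₀ = ⌊√350⌋ = 18.
With m₀=0, d₀=1 and mₖ₊₁ = dₖaₖ − mₖ, dₖ₊₁ = (n − mₖ₊₁²)/dₖ, aₖ₊₁ = ⌊(a₀+mₖ₊₁)/dₖ₊₁⌋:
  k=1: m=18, d=26, a=1
  k=2: m=8, d=11, a=2
  k=3: m=14, d=14, a=2
  k=4: m=14, d=11, a=2
  k=5: m=8, d=26, a=1
  k=6: m=18, d=1, a=36
d=1 and a=2a₀=36 at k=6, so the next step gives (m, d) = (18, 26) again — its k=1 value — and the period has length 6.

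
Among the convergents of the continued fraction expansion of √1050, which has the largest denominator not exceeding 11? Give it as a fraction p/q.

162/5

√1050 = [32; 2, 2, 10, 2, 2, 64, …] (period length 6).
Convergents:
  p_0/q_0 = 32/1
  p_1/q_1 = 65/2
  p_2/q_2 = 162/5
  p_3/q_3 = 1685/52
q_2 = 5 ≤ 11 < 52 = q_3, so the answer is 162/5.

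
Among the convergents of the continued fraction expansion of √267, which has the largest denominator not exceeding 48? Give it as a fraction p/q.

√267 = [16; 2, 1, 15, 1, 2, 32, …] (period length 6).
Convergents:
  p_0/q_0 = 16/1
  p_1/q_1 = 33/2
  p_2/q_2 = 49/3
  p_3/q_3 = 768/47
  p_4/q_4 = 817/50
q_3 = 47 ≤ 48 < 50 = q_4, so the answer is 768/47.

768/47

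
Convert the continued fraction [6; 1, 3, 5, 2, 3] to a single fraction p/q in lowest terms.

Fold from the inside: start with 3/1.
  2 + 1/3 = 7/3
  5 + 3/7 = 38/7
  3 + 7/38 = 121/38
  1 + 38/121 = 159/121
  6 + 121/159 = 1075/159

1075/159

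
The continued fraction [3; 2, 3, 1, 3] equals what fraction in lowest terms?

Fold from the inside: start with 3/1.
  1 + 1/3 = 4/3
  3 + 3/4 = 15/4
  2 + 4/15 = 34/15
  3 + 15/34 = 117/34

117/34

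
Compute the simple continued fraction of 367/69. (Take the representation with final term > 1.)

367 = 5×69 + 22
69 = 3×22 + 3
22 = 7×3 + 1
3 = 3×1 + 0  (stop)
So 367/69 = [5; 3, 7, 3].

[5; 3, 7, 3]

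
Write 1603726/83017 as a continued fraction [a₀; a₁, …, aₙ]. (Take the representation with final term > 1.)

[19; 3, 6, 1, 14, 19, 2, 6]

1603726 = 19·83017 + 26403
83017 = 3·26403 + 3808
26403 = 6·3808 + 3555
3808 = 1·3555 + 253
3555 = 14·253 + 13
253 = 19·13 + 6
13 = 2·6 + 1
6 = 6·1 + 0  (stop)
So 1603726/83017 = [19; 3, 6, 1, 14, 19, 2, 6].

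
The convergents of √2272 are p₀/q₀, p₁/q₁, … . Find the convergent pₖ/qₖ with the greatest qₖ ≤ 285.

13537/284

√2272 = [47; 1, 1, 1, 94, …] (period length 4).
Convergents:
  p_0/q_0 = 47/1
  p_1/q_1 = 48/1
  p_2/q_2 = 95/2
  p_3/q_3 = 143/3
  p_4/q_4 = 13537/284
  p_5/q_5 = 13680/287
q_4 = 284 ≤ 285 < 287 = q_5, so the answer is 13537/284.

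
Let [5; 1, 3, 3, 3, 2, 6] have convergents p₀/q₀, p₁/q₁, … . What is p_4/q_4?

248/43

Using pₖ = aₖpₖ₋₁ + pₖ₋₂, qₖ = aₖqₖ₋₁ + qₖ₋₂ (with p₋₁=1, p₋₂=0, q₋₁=0, q₋₂=1):
  k=0: a=5, p=5, q=1
  k=1: a=1, p=6, q=1
  k=2: a=3, p=23, q=4
  k=3: a=3, p=75, q=13
  k=4: a=3, p=248, q=43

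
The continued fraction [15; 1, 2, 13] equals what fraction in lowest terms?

627/40

Fold from the inside: start with 13/1.
  2 + 1/13 = 27/13
  1 + 13/27 = 40/27
  15 + 27/40 = 627/40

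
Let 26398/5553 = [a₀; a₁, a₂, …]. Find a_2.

26398 = 4·5553 + 4186   →  a_0 = 4
5553 = 1·4186 + 1367   →  a_1 = 1
4186 = 3·1367 + 85   →  a_2 = 3

3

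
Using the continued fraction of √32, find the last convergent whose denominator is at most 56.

√32 = [5; 1, 1, 1, 10, …] (period length 4).
Convergents:
  p_0/q_0 = 5/1
  p_1/q_1 = 6/1
  p_2/q_2 = 11/2
  p_3/q_3 = 17/3
  p_4/q_4 = 181/32
  p_5/q_5 = 198/35
  p_6/q_6 = 379/67
q_5 = 35 ≤ 56 < 67 = q_6, so the answer is 198/35.

198/35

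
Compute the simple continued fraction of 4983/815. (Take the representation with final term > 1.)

[6; 8, 1, 3, 4, 2, 2]

4983 = 6·815 + 93
815 = 8·93 + 71
93 = 1·71 + 22
71 = 3·22 + 5
22 = 4·5 + 2
5 = 2·2 + 1
2 = 2·1 + 0  (stop)
So 4983/815 = [6; 8, 1, 3, 4, 2, 2].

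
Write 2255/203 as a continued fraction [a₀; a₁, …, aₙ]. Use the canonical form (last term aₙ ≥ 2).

2255 = 11*203 + 22
203 = 9*22 + 5
22 = 4*5 + 2
5 = 2*2 + 1
2 = 2*1 + 0  (stop)
So 2255/203 = [11; 9, 4, 2, 2].

[11; 9, 4, 2, 2]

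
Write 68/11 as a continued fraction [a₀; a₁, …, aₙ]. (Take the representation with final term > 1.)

68 = 6×11 + 2
11 = 5×2 + 1
2 = 2×1 + 0  (stop)
So 68/11 = [6; 5, 2].

[6; 5, 2]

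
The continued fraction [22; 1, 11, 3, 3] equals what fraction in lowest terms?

2819/123

Fold from the inside: start with 3/1.
  3 + 1/3 = 10/3
  11 + 3/10 = 113/10
  1 + 10/113 = 123/113
  22 + 113/123 = 2819/123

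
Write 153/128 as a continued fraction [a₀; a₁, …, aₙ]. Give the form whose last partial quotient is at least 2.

153 = 1*128 + 25
128 = 5*25 + 3
25 = 8*3 + 1
3 = 3*1 + 0  (stop)
So 153/128 = [1; 5, 8, 3].

[1; 5, 8, 3]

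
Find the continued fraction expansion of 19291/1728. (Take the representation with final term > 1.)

19291 = 11×1728 + 283
1728 = 6×283 + 30
283 = 9×30 + 13
30 = 2×13 + 4
13 = 3×4 + 1
4 = 4×1 + 0  (stop)
So 19291/1728 = [11; 6, 9, 2, 3, 4].

[11; 6, 9, 2, 3, 4]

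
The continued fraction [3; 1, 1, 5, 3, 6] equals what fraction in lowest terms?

Using pₖ = aₖpₖ₋₁ + pₖ₋₂ and qₖ = aₖqₖ₋₁ + qₖ₋₂:
  k=0: a=3, p=3, q=1
  k=1: a=1, p=4, q=1
  k=2: a=1, p=7, q=2
  k=3: a=5, p=39, q=11
  k=4: a=3, p=124, q=35
  k=5: a=6, p=783, q=221

783/221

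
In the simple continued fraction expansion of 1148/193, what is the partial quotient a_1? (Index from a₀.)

1148 = 5·193 + 183   →  a_0 = 5
193 = 1·183 + 10   →  a_1 = 1

1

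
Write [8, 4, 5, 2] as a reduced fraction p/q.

Fold from the inside: start with 2/1.
  5 + 1/2 = 11/2
  4 + 2/11 = 46/11
  8 + 11/46 = 379/46

379/46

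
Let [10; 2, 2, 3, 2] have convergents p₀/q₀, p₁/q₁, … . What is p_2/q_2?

52/5

Using pₖ = aₖpₖ₋₁ + pₖ₋₂, qₖ = aₖqₖ₋₁ + qₖ₋₂ (with p₋₁=1, p₋₂=0, q₋₁=0, q₋₂=1):
  k=0: a=10, p=10, q=1
  k=1: a=2, p=21, q=2
  k=2: a=2, p=52, q=5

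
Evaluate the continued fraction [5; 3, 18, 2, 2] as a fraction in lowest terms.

1497/281

Fold from the inside: start with 2/1.
  2 + 1/2 = 5/2
  18 + 2/5 = 92/5
  3 + 5/92 = 281/92
  5 + 92/281 = 1497/281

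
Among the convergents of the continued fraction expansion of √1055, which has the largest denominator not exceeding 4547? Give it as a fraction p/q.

√1055 = [32; 2, 12, 2, 64, …] (period length 4).
Convergents:
  p_0/q_0 = 32/1
  p_1/q_1 = 65/2
  p_2/q_2 = 812/25
  p_3/q_3 = 1689/52
  p_4/q_4 = 108908/3353
  p_5/q_5 = 219505/6758
q_4 = 3353 ≤ 4547 < 6758 = q_5, so the answer is 108908/3353.

108908/3353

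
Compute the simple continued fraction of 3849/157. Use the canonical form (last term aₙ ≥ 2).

[24; 1, 1, 15, 5]

3849 = 24×157 + 81
157 = 1×81 + 76
81 = 1×76 + 5
76 = 15×5 + 1
5 = 5×1 + 0  (stop)
So 3849/157 = [24; 1, 1, 15, 5].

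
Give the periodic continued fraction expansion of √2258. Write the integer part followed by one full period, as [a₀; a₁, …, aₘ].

[47; 1, 1, 13, 13, 1, 1, 94]

a₀ = ⌊√2258⌋ = 47.
With m₀=0, d₀=1 and mₖ₊₁ = dₖaₖ − mₖ, dₖ₊₁ = (n − mₖ₊₁²)/dₖ, aₖ₊₁ = ⌊(a₀+mₖ₊₁)/dₖ₊₁⌋:
  k=1: m=47, d=49, a=1
  k=2: m=2, d=46, a=1
  k=3: m=44, d=7, a=13
  k=4: m=47, d=7, a=13
  k=5: m=44, d=46, a=1
  k=6: m=2, d=49, a=1
  k=7: m=47, d=1, a=94
d=1 and a=2a₀=94 at k=7, so the next step gives (m, d) = (47, 49) again — its k=1 value — and the period has length 7.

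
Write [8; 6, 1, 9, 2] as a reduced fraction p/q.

Fold from the inside: start with 2/1.
  9 + 1/2 = 19/2
  1 + 2/19 = 21/19
  6 + 19/21 = 145/21
  8 + 21/145 = 1181/145

1181/145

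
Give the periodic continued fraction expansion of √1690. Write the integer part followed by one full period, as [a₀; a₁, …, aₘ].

[41; 9, 8, 9, 82]

a₀ = ⌊√1690⌋ = 41.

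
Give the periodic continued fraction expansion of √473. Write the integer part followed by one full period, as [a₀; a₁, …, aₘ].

a₀ = ⌊√473⌋ = 21.

[21; 1, 2, 1, 42]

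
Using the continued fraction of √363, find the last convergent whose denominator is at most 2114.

√363 = [19; 19, 38, …] (period length 2).
Convergents:
  p_0/q_0 = 19/1
  p_1/q_1 = 362/19
  p_2/q_2 = 13775/723
  p_3/q_3 = 262087/13756
q_2 = 723 ≤ 2114 < 13756 = q_3, so the answer is 13775/723.

13775/723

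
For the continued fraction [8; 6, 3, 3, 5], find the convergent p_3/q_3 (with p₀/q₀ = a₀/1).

Using pₖ = aₖpₖ₋₁ + pₖ₋₂, qₖ = aₖqₖ₋₁ + qₖ₋₂ (with p₋₁=1, p₋₂=0, q₋₁=0, q₋₂=1):
  k=0: a=8, p=8, q=1
  k=1: a=6, p=49, q=6
  k=2: a=3, p=155, q=19
  k=3: a=3, p=514, q=63

514/63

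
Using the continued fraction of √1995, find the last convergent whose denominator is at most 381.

√1995 = [44; 1, 1, 1, 88, …] (period length 4).
Convergents:
  p_0/q_0 = 44/1
  p_1/q_1 = 45/1
  p_2/q_2 = 89/2
  p_3/q_3 = 134/3
  p_4/q_4 = 11881/266
  p_5/q_5 = 12015/269
  p_6/q_6 = 23896/535
q_5 = 269 ≤ 381 < 535 = q_6, so the answer is 12015/269.

12015/269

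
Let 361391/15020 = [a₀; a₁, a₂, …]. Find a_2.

361391 = 24·15020 + 911   →  a_0 = 24
15020 = 16·911 + 444   →  a_1 = 16
911 = 2·444 + 23   →  a_2 = 2

2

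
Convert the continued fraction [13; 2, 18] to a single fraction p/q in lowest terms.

Fold from the inside: start with 18/1.
  2 + 1/18 = 37/18
  13 + 18/37 = 499/37

499/37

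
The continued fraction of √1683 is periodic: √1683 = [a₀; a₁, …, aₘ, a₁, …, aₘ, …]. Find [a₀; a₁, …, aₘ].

[41; 41, 82]

a₀ = ⌊√1683⌋ = 41.
With m₀=0, d₀=1 and mₖ₊₁ = dₖaₖ − mₖ, dₖ₊₁ = (n − mₖ₊₁²)/dₖ, aₖ₊₁ = ⌊(a₀+mₖ₊₁)/dₖ₊₁⌋:
  k=1: m=41, d=2, a=41
  k=2: m=41, d=1, a=82
d=1 and a=2a₀=82 at k=2, so the next step gives (m, d) = (41, 2) again — its k=1 value — and the period has length 2.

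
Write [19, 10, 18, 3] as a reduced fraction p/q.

10562/553

Fold from the inside: start with 3/1.
  18 + 1/3 = 55/3
  10 + 3/55 = 553/55
  19 + 55/553 = 10562/553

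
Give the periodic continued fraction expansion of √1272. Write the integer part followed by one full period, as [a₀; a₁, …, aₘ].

a₀ = ⌊√1272⌋ = 35.
With m₀=0, d₀=1 and mₖ₊₁ = dₖaₖ − mₖ, dₖ₊₁ = (n − mₖ₊₁²)/dₖ, aₖ₊₁ = ⌊(a₀+mₖ₊₁)/dₖ₊₁⌋:
  k=1: m=35, d=47, a=1
  k=2: m=12, d=24, a=1
  k=3: m=12, d=47, a=1
  k=4: m=35, d=1, a=70
d=1 and a=2a₀=70 at k=4, so the next step gives (m, d) = (35, 47) again — its k=1 value — and the period has length 4.

[35; 1, 1, 1, 70]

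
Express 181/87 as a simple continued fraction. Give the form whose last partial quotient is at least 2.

[2; 12, 2, 3]

181 = 2·87 + 7
87 = 12·7 + 3
7 = 2·3 + 1
3 = 3·1 + 0  (stop)
So 181/87 = [2; 12, 2, 3].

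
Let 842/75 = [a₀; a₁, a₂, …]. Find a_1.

4

842 = 11·75 + 17   →  a_0 = 11
75 = 4·17 + 7   →  a_1 = 4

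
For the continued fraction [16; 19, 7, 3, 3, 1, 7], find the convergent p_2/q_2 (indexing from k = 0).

2151/134

Using pₖ = aₖpₖ₋₁ + pₖ₋₂, qₖ = aₖqₖ₋₁ + qₖ₋₂ (with p₋₁=1, p₋₂=0, q₋₁=0, q₋₂=1):
  k=0: a=16, p=16, q=1
  k=1: a=19, p=305, q=19
  k=2: a=7, p=2151, q=134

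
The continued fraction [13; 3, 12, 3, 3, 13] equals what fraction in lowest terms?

Fold from the inside: start with 13/1.
  3 + 1/13 = 40/13
  3 + 13/40 = 133/40
  12 + 40/133 = 1636/133
  3 + 133/1636 = 5041/1636
  13 + 1636/5041 = 67169/5041

67169/5041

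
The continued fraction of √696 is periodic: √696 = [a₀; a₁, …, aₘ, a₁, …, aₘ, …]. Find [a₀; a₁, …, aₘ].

[26; 2, 1, 1, 1, 1, 1, 2, 52]

a₀ = ⌊√696⌋ = 26.
With m₀=0, d₀=1 and mₖ₊₁ = dₖaₖ − mₖ, dₖ₊₁ = (n − mₖ₊₁²)/dₖ, aₖ₊₁ = ⌊(a₀+mₖ₊₁)/dₖ₊₁⌋:
  k=1: m=26, d=20, a=2
  k=2: m=14, d=25, a=1
  k=3: m=11, d=23, a=1
  k=4: m=12, d=24, a=1
  k=5: m=12, d=23, a=1
  k=6: m=11, d=25, a=1
  k=7: m=14, d=20, a=2
  k=8: m=26, d=1, a=52
d=1 and a=2a₀=52 at k=8, so the next step gives (m, d) = (26, 20) again — its k=1 value — and the period has length 8.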